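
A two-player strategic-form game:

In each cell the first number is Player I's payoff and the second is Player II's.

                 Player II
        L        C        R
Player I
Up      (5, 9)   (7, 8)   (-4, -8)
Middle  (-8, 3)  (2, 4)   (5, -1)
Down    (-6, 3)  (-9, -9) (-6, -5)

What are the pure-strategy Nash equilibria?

The unique pure-strategy Nash equilibrium is (Up, L).

For each player, find the best response to each opponent profile; mutual best responses are the pure NE.
Player I against L: payoffs 5, -8, -6 → best response Up.
Player I against C: payoffs 7, 2, -9 → best response Up.
Player I against R: payoffs -4, 5, -6 → best response Middle.
Player II against Up: payoffs 9, 8, -8 → best response L.
Player II against Middle: payoffs 3, 4, -1 → best response C.
Player II against Down: payoffs 3, -9, -5 → best response L.
Mutual best responses: (Up, L).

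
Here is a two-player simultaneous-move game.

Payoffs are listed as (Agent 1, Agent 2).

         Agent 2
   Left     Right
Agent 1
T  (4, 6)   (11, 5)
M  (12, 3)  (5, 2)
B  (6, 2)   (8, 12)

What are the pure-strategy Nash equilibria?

The unique pure-strategy Nash equilibrium is (M, Left).

Agent 1 against Left: payoffs 4, 12, 6 → best response M.
Agent 1 against Right: payoffs 11, 5, 8 → best response T.
Agent 2 against T: payoffs 6, 5 → best response Left.
Agent 2 against M: payoffs 3, 2 → best response Left.
Agent 2 against B: payoffs 2, 12 → best response Right.
Mutual best responses: (M, Left).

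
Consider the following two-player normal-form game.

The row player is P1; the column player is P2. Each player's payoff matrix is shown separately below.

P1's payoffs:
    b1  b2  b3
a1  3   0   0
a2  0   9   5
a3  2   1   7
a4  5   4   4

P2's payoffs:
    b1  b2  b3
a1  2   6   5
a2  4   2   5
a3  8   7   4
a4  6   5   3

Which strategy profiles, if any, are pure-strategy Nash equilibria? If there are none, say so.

(a1, b1): P1 can switch to a4 (3 → 5). Not NE.
(a1, b2): P1 can switch to a2 (0 → 9). Not NE.
(a1, b3): P1 can switch to a2 (0 → 5). Not NE.
(a2, b1): P1 can switch to a1 (0 → 3). Not NE.
(a2, b2): P2 can switch to b1 (2 → 4). Not NE.
(a2, b3): P1 can switch to a3 (5 → 7). Not NE.
(a3, b1): P1 can switch to a1 (2 → 3). Not NE.
(a3, b2): P1 can switch to a2 (1 → 9). Not NE.
(a4, b1): P1 gets 5, best alternative 3; P2 gets 6, best alternative 5. No profitable deviation — NE.
(The remaining 3 profiles each have a profitable deviation by the same check.)

The unique pure-strategy Nash equilibrium is (a4, b1).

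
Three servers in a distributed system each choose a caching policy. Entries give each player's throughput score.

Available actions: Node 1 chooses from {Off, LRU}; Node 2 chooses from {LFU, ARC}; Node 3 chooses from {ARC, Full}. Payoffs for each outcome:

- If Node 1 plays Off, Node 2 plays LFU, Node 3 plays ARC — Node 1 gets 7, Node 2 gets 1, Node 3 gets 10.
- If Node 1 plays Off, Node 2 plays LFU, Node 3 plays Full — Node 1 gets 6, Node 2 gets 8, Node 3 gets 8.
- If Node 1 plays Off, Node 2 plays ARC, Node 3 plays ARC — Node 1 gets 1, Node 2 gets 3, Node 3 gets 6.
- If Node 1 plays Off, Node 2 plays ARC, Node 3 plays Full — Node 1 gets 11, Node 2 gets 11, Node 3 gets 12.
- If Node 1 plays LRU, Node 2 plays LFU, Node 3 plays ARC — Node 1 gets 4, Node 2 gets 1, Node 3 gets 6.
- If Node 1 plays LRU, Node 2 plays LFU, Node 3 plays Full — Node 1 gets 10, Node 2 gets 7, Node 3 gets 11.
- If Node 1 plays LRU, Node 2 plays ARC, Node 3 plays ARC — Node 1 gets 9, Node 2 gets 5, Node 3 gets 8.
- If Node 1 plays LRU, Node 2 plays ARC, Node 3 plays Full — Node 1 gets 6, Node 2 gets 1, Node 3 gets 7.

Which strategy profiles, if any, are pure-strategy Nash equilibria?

The pure Nash equilibria are (Off, ARC, Full); (LRU, LFU, Full); (LRU, ARC, ARC).

Node 1 against (LFU, ARC): payoffs 7, 4 → best response Off.
Node 1 against (LFU, Full): payoffs 6, 10 → best response LRU.
Node 1 against (ARC, ARC): payoffs 1, 9 → best response LRU.
Node 1 against (ARC, Full): payoffs 11, 6 → best response Off.
Node 2 against (Off, ARC): payoffs 1, 3 → best response ARC.
Node 2 against (Off, Full): payoffs 8, 11 → best response ARC.
Node 2 against (LRU, ARC): payoffs 1, 5 → best response ARC.
Node 2 against (LRU, Full): payoffs 7, 1 → best response LFU.
Node 3 against (Off, LFU): payoffs 10, 8 → best response ARC.
Node 3 against (Off, ARC): payoffs 6, 12 → best response Full.
Node 3 against (LRU, LFU): payoffs 6, 11 → best response Full.
Node 3 against (LRU, ARC): payoffs 8, 7 → best response ARC.
Mutual best responses: (Off, ARC, Full); (LRU, LFU, Full); (LRU, ARC, ARC).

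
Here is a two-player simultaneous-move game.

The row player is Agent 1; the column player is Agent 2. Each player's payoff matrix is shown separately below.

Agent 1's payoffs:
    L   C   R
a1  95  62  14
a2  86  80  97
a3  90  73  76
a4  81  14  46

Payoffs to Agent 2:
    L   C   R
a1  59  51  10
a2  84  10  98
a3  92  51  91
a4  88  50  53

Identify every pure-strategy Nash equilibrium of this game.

Pure-strategy Nash equilibria: (a1, L); (a2, R)

(a1, L): Agent 1 gets 95, best alternative 90; Agent 2 gets 59, best alternative 51. No profitable deviation — NE.
(a1, C): Agent 1 can switch to a2 (62 → 80). Not NE.
(a1, R): Agent 1 can switch to a2 (14 → 97). Not NE.
(a2, L): Agent 1 can switch to a1 (86 → 95). Not NE.
(a2, C): Agent 2 can switch to L (10 → 84). Not NE.
(a2, R): Agent 1 gets 97, best alternative 76; Agent 2 gets 98, best alternative 84. No profitable deviation — NE.
(a3, L): Agent 1 can switch to a1 (90 → 95). Not NE.
(a3, C): Agent 1 can switch to a2 (73 → 80). Not NE.
(a3, R): Agent 1 can switch to a2 (76 → 97). Not NE.
(a4, L): Agent 1 can switch to a1 (81 → 95). Not NE.
(a4, C): Agent 1 can switch to a1 (14 → 62). Not NE.
(a4, R): Agent 1 can switch to a2 (46 → 97). Not NE.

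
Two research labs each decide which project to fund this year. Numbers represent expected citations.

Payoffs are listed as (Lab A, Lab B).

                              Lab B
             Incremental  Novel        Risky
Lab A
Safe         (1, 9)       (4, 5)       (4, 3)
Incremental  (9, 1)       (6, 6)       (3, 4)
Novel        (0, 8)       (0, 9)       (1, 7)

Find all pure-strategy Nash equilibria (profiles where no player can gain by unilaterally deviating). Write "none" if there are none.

The unique pure-strategy Nash equilibrium is (Incremental, Novel).

Check each profile: it is a Nash equilibrium iff no player can strictly gain by switching unilaterally.
(Safe, Incremental): Lab A can switch to Incremental (1 → 9). Not NE.
(Safe, Novel): Lab A can switch to Incremental (4 → 6). Not NE.
(Safe, Risky): Lab B can switch to Incremental (3 → 9). Not NE.
(Incremental, Incremental): Lab B can switch to Novel (1 → 6). Not NE.
(Incremental, Novel): Lab A gets 6, best alternative 4; Lab B gets 6, best alternative 4. No profitable deviation — NE.
(Incremental, Risky): Lab A can switch to Safe (3 → 4). Not NE.
(Novel, Incremental): Lab A can switch to Safe (0 → 1). Not NE.
(The remaining 2 profiles each have a profitable deviation by the same check.)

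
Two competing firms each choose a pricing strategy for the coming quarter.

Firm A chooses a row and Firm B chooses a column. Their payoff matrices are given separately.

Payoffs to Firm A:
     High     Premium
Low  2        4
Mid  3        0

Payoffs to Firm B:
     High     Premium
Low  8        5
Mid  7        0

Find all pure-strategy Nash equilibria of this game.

Firm A against High: payoffs 2, 3 → best response Mid.
Firm A against Premium: payoffs 4, 0 → best response Low.
Firm B against Low: payoffs 8, 5 → best response High.
Firm B against Mid: payoffs 7, 0 → best response High.
Mutual best responses: (Mid, High).

Pure NE: (Mid, High)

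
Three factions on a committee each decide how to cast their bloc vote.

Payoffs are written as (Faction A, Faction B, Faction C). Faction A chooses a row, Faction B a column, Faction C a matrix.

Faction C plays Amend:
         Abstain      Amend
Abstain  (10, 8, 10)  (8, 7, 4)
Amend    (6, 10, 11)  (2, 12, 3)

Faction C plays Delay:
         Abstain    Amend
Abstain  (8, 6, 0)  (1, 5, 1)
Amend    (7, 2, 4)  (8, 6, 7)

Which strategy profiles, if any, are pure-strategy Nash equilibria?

Pure-strategy Nash equilibria: (Abstain, Abstain, Amend) and (Amend, Amend, Delay)

Faction A against (Abstain, Amend): payoffs 10, 6 → best response Abstain.
Faction A against (Abstain, Delay): payoffs 8, 7 → best response Abstain.
Faction A against (Amend, Amend): payoffs 8, 2 → best response Abstain.
Faction A against (Amend, Delay): payoffs 1, 8 → best response Amend.
Faction B against (Abstain, Amend): payoffs 8, 7 → best response Abstain.
Faction B against (Abstain, Delay): payoffs 6, 5 → best response Abstain.
Faction B against (Amend, Amend): payoffs 10, 12 → best response Amend.
Faction B against (Amend, Delay): payoffs 2, 6 → best response Amend.
Faction C against (Abstain, Abstain): payoffs 10, 0 → best response Amend.
Faction C against (Abstain, Amend): payoffs 4, 1 → best response Amend.
Faction C against (Amend, Abstain): payoffs 11, 4 → best response Amend.
Faction C against (Amend, Amend): payoffs 3, 7 → best response Delay.
Mutual best responses: (Abstain, Abstain, Amend); (Amend, Amend, Delay).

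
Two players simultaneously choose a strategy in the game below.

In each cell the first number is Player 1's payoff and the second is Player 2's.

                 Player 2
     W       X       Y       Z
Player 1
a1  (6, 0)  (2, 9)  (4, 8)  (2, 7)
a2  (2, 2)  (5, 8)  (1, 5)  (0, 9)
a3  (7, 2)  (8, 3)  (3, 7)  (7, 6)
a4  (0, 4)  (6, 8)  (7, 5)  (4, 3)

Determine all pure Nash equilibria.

(a1, W): Player 1 can switch to a3 (6 → 7). Not NE.
(a1, X): Player 1 can switch to a2 (2 → 5). Not NE.
(a1, Y): Player 1 can switch to a4 (4 → 7). Not NE.
(a1, Z): Player 1 can switch to a3 (2 → 7). Not NE.
(a2, W): Player 1 can switch to a1 (2 → 6). Not NE.
(a2, X): Player 1 can switch to a3 (5 → 8). Not NE.
(a2, Y): Player 1 can switch to a1 (1 → 4). Not NE.
(a2, Z): Player 1 can switch to a1 (0 → 2). Not NE.
(a3, W): Player 2 can switch to X (2 → 3). Not NE.
(a3, X): Player 2 can switch to Y (3 → 7). Not NE.
(The remaining 6 profiles each have a profitable deviation by the same check.)

No pure-strategy Nash equilibrium.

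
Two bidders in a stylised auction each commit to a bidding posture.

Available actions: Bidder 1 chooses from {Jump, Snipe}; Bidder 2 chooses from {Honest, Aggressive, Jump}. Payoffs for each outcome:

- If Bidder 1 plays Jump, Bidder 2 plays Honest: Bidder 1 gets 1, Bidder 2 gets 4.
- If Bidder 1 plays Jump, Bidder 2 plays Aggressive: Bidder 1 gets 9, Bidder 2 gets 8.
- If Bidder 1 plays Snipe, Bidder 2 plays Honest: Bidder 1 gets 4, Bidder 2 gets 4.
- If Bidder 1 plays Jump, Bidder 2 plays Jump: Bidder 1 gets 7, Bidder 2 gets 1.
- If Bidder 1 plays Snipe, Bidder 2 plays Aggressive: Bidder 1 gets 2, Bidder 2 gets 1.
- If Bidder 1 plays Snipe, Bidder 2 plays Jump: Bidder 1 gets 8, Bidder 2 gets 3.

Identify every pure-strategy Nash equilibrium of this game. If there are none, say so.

Mark each player's best response to every combination of opponents' strategies; a profile where every player is best-responding is a pure Nash equilibrium.
Bidder 1 against Honest: payoffs 1, 4 → best response Snipe.
Bidder 1 against Aggressive: payoffs 9, 2 → best response Jump.
Bidder 1 against Jump: payoffs 7, 8 → best response Snipe.
Bidder 2 against Jump: payoffs 4, 8, 1 → best response Aggressive.
Bidder 2 against Snipe: payoffs 4, 1, 3 → best response Honest.
Mutual best responses: (Jump, Aggressive); (Snipe, Honest).

The pure Nash equilibria are (Jump, Aggressive), (Snipe, Honest).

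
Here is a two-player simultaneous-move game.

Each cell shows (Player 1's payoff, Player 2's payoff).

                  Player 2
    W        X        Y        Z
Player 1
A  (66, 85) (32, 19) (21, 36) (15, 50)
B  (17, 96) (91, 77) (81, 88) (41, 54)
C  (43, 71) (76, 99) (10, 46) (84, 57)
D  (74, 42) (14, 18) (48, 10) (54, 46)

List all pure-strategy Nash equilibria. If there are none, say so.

No pure-strategy Nash equilibrium.

Player 1 against W: payoffs 66, 17, 43, 74 → best response D.
Player 1 against X: payoffs 32, 91, 76, 14 → best response B.
Player 1 against Y: payoffs 21, 81, 10, 48 → best response B.
Player 1 against Z: payoffs 15, 41, 84, 54 → best response C.
Player 2 against A: payoffs 85, 19, 36, 50 → best response W.
Player 2 against B: payoffs 96, 77, 88, 54 → best response W.
Player 2 against C: payoffs 71, 99, 46, 57 → best response X.
Player 2 against D: payoffs 42, 18, 10, 46 → best response Z.
No profile is a mutual best response for all players.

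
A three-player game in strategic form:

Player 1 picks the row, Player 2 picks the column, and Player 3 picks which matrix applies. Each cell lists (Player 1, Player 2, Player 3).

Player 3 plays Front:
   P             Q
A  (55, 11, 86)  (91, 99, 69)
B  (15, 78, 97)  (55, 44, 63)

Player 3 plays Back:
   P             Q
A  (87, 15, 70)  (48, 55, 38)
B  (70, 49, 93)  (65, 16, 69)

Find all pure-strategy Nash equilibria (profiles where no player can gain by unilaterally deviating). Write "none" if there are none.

The unique pure-strategy Nash equilibrium is (A, Q, Front).

For each strategy profile, look for a profitable unilateral deviation.
(A, P, Front): Player 2 can switch to Q (11 → 99). Not NE.
(A, P, Back): Player 2 can switch to Q (15 → 55). Not NE.
(A, Q, Front): Player 1 gets 91, best alternative 55; Player 2 gets 99, best alternative 11; Player 3 gets 69, best alternative 38. No profitable deviation — NE.
(A, Q, Back): Player 1 can switch to B (48 → 65). Not NE.
(B, P, Front): Player 1 can switch to A (15 → 55). Not NE.
(B, P, Back): Player 1 can switch to A (70 → 87). Not NE.
(B, Q, Front): Player 1 can switch to A (55 → 91). Not NE.
(B, Q, Back): Player 2 can switch to P (16 → 49). Not NE.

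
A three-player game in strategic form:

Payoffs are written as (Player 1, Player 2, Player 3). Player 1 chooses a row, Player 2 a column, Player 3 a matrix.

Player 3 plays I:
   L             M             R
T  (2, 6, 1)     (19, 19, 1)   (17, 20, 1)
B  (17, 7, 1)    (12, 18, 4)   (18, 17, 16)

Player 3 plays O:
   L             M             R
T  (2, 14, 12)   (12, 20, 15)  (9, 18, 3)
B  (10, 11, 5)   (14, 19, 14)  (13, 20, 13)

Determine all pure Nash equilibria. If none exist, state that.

none

(T, L, I): Player 1 can switch to B (2 → 17). Not NE.
(T, L, O): Player 1 can switch to B (2 → 10). Not NE.
(T, M, I): Player 2 can switch to R (19 → 20). Not NE.
(T, M, O): Player 1 can switch to B (12 → 14). Not NE.
(T, R, I): Player 1 can switch to B (17 → 18). Not NE.
(T, R, O): Player 1 can switch to B (9 → 13). Not NE.
(The remaining 6 profiles each have a profitable deviation by the same check.)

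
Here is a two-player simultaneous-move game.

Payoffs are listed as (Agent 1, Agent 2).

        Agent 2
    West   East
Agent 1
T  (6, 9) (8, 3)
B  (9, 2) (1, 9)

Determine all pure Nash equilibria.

none

Agent 1 against West: payoffs 6, 9 → best response B.
Agent 1 against East: payoffs 8, 1 → best response T.
Agent 2 against T: payoffs 9, 3 → best response West.
Agent 2 against B: payoffs 2, 9 → best response East.
No profile is a mutual best response for all players.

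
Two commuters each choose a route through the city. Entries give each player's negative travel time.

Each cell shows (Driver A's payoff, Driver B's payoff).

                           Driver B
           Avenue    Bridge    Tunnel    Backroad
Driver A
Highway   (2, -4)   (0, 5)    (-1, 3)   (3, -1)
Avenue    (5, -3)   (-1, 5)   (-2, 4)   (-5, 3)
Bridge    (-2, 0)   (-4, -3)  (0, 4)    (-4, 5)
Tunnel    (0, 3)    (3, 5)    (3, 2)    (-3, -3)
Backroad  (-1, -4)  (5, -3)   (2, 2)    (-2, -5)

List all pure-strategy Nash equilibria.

No pure-strategy Nash equilibrium.

(Highway, Avenue): Driver A can switch to Avenue (2 → 5). Not NE.
(Highway, Bridge): Driver A can switch to Tunnel (0 → 3). Not NE.
(Highway, Tunnel): Driver A can switch to Bridge (-1 → 0). Not NE.
(Highway, Backroad): Driver B can switch to Bridge (-1 → 5). Not NE.
(Avenue, Avenue): Driver B can switch to Bridge (-3 → 5). Not NE.
(Avenue, Bridge): Driver A can switch to Highway (-1 → 0). Not NE.
(Avenue, Tunnel): Driver A can switch to Highway (-2 → -1). Not NE.
(Avenue, Backroad): Driver A can switch to Highway (-5 → 3). Not NE.
(Bridge, Avenue): Driver A can switch to Highway (-2 → 2). Not NE.
(Bridge, Bridge): Driver A can switch to Highway (-4 → 0). Not NE.
(The remaining 10 profiles each have a profitable deviation by the same check.)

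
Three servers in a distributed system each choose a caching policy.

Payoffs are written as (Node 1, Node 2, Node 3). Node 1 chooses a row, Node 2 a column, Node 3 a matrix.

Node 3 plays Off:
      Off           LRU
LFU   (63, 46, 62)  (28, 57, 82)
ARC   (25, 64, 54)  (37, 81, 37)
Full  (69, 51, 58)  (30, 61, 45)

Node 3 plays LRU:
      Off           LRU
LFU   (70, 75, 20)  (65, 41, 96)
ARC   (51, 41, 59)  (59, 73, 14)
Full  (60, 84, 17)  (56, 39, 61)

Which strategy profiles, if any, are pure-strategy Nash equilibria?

Pure NE: (ARC, LRU, Off)

(LFU, Off, Off): Node 1 can switch to Full (63 → 69). Not NE.
(LFU, Off, LRU): Node 3 can switch to Off (20 → 62). Not NE.
(LFU, LRU, Off): Node 1 can switch to ARC (28 → 37). Not NE.
(LFU, LRU, LRU): Node 2 can switch to Off (41 → 75). Not NE.
(ARC, Off, Off): Node 1 can switch to LFU (25 → 63). Not NE.
(ARC, Off, LRU): Node 1 can switch to LFU (51 → 70). Not NE.
(ARC, LRU, Off): Node 1 gets 37, best alternative 30; Node 2 gets 81, best alternative 64; Node 3 gets 37, best alternative 14. No profitable deviation — NE.
(The remaining 5 profiles each have a profitable deviation by the same check.)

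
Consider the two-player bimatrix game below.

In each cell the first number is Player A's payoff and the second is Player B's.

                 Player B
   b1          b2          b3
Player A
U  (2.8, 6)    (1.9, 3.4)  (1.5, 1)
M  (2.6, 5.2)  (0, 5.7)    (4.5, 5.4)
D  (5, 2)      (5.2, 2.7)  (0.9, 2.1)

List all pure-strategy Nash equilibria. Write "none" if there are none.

Check each profile: it is a Nash equilibrium iff no player can strictly gain by switching unilaterally.
(U, b1): Player A can switch to D (2.8 → 5). Not NE.
(U, b2): Player A can switch to D (1.9 → 5.2). Not NE.
(U, b3): Player A can switch to M (1.5 → 4.5). Not NE.
(M, b1): Player A can switch to U (2.6 → 2.8). Not NE.
(M, b2): Player A can switch to U (0 → 1.9). Not NE.
(M, b3): Player B can switch to b2 (5.4 → 5.7). Not NE.
(D, b1): Player B can switch to b2 (2 → 2.7). Not NE.
(D, b2): Player A gets 5.2, best alternative 1.9; Player B gets 2.7, best alternative 2.1. No profitable deviation — NE.
(D, b3): Player A can switch to U (0.9 → 1.5). Not NE.

Pure NE: (D, b2)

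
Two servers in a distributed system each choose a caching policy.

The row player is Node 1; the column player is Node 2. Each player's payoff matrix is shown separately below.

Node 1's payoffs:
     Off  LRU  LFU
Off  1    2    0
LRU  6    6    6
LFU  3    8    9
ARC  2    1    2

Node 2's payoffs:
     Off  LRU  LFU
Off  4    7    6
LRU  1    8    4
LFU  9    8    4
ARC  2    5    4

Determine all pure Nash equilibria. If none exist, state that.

There is no pure-strategy Nash equilibrium.

Node 1 against Off: payoffs 1, 6, 3, 2 → best response LRU.
Node 1 against LRU: payoffs 2, 6, 8, 1 → best response LFU.
Node 1 against LFU: payoffs 0, 6, 9, 2 → best response LFU.
Node 2 against Off: payoffs 4, 7, 6 → best response LRU.
Node 2 against LRU: payoffs 1, 8, 4 → best response LRU.
Node 2 against LFU: payoffs 9, 8, 4 → best response Off.
Node 2 against ARC: payoffs 2, 5, 4 → best response LRU.
No profile is a mutual best response for all players.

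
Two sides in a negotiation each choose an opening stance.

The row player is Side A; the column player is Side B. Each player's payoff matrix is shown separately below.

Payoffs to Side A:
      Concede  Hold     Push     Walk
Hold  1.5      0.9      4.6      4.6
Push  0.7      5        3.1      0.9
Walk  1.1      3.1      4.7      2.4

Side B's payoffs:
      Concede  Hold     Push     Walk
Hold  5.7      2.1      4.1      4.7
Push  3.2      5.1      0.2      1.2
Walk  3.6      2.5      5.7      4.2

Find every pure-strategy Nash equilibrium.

Side A against Concede: payoffs 1.5, 0.7, 1.1 → best response Hold.
Side A against Hold: payoffs 0.9, 5, 3.1 → best response Push.
Side A against Push: payoffs 4.6, 3.1, 4.7 → best response Walk.
Side A against Walk: payoffs 4.6, 0.9, 2.4 → best response Hold.
Side B against Hold: payoffs 5.7, 2.1, 4.1, 4.7 → best response Concede.
Side B against Push: payoffs 3.2, 5.1, 0.2, 1.2 → best response Hold.
Side B against Walk: payoffs 3.6, 2.5, 5.7, 4.2 → best response Push.
Mutual best responses: (Hold, Concede); (Push, Hold); (Walk, Push).

Pure-strategy Nash equilibria: (Hold, Concede), (Push, Hold), (Walk, Push)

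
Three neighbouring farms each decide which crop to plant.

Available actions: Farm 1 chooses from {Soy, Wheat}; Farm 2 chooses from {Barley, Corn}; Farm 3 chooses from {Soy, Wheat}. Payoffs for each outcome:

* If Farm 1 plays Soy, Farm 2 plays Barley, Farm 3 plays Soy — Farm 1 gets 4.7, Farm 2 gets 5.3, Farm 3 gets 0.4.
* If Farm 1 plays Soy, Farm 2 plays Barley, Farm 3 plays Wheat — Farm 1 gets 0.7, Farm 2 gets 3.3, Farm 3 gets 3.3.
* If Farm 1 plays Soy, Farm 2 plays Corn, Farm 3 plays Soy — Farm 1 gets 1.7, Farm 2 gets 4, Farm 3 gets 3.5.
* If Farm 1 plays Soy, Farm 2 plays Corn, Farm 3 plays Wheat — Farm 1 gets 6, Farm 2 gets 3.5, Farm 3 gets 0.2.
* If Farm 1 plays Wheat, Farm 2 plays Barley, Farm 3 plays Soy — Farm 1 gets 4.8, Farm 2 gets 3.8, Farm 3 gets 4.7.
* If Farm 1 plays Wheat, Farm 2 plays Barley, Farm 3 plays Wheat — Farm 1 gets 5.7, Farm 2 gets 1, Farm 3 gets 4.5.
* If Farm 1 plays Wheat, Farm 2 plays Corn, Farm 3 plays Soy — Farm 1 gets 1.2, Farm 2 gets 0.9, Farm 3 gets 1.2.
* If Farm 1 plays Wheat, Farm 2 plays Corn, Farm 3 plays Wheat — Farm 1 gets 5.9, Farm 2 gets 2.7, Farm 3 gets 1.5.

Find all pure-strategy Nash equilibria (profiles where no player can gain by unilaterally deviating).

For each strategy profile, look for a profitable unilateral deviation.
(Soy, Barley, Soy): Farm 1 can switch to Wheat (4.7 → 4.8). Not NE.
(Soy, Barley, Wheat): Farm 1 can switch to Wheat (0.7 → 5.7). Not NE.
(Soy, Corn, Soy): Farm 2 can switch to Barley (4 → 5.3). Not NE.
(Soy, Corn, Wheat): Farm 3 can switch to Soy (0.2 → 3.5). Not NE.
(Wheat, Barley, Soy): Farm 1 gets 4.8, best alternative 4.7; Farm 2 gets 3.8, best alternative 0.9; Farm 3 gets 4.7, best alternative 4.5. No profitable deviation — NE.
(Wheat, Barley, Wheat): Farm 2 can switch to Corn (1 → 2.7). Not NE.
(Wheat, Corn, Soy): Farm 1 can switch to Soy (1.2 → 1.7). Not NE.
(Wheat, Corn, Wheat): Farm 1 can switch to Soy (5.9 → 6). Not NE.

Pure NE: (Wheat, Barley, Soy)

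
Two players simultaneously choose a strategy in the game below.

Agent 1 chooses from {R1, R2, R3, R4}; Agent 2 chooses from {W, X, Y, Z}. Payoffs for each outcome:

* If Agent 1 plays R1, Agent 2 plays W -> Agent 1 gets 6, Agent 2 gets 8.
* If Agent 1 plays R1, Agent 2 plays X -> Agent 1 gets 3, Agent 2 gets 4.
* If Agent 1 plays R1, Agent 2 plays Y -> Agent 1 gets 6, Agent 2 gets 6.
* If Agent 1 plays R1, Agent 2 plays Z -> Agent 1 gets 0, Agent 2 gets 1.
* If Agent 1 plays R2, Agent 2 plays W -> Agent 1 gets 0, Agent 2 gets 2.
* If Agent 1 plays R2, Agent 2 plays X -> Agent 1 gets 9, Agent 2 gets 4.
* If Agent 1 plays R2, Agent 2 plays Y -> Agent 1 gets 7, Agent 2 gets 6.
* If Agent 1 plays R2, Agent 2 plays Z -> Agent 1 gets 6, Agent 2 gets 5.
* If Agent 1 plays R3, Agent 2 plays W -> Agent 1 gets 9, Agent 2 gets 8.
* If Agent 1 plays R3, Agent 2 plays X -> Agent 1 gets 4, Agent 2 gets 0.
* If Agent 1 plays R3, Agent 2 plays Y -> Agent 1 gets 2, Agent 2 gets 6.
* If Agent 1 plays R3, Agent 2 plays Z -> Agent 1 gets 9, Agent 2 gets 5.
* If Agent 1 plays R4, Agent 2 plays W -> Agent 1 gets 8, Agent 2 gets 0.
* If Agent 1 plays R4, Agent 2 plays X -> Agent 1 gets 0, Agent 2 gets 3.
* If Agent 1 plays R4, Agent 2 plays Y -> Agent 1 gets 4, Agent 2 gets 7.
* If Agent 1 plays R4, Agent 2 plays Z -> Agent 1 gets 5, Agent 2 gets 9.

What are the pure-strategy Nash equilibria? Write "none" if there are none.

The pure Nash equilibria are (R2, Y) and (R3, W).

Mark each player's best response to every combination of opponents' strategies; a profile where every player is best-responding is a pure Nash equilibrium.
Agent 1 against W: payoffs 6, 0, 9, 8 → best response R3.
Agent 1 against X: payoffs 3, 9, 4, 0 → best response R2.
Agent 1 against Y: payoffs 6, 7, 2, 4 → best response R2.
Agent 1 against Z: payoffs 0, 6, 9, 5 → best response R3.
Agent 2 against R1: payoffs 8, 4, 6, 1 → best response W.
Agent 2 against R2: payoffs 2, 4, 6, 5 → best response Y.
Agent 2 against R3: payoffs 8, 0, 6, 5 → best response W.
Agent 2 against R4: payoffs 0, 3, 7, 9 → best response Z.
Mutual best responses: (R2, Y); (R3, W).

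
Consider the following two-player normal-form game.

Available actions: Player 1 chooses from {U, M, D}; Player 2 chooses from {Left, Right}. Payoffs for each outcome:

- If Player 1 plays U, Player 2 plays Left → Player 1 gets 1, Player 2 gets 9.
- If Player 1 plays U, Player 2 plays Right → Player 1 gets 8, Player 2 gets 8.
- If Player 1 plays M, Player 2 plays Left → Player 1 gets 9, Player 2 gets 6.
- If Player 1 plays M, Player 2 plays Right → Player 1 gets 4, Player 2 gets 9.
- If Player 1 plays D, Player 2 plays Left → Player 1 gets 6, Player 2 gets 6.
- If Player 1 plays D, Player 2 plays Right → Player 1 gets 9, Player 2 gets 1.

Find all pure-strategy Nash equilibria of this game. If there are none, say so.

Player 1 against Left: payoffs 1, 9, 6 → best response M.
Player 1 against Right: payoffs 8, 4, 9 → best response D.
Player 2 against U: payoffs 9, 8 → best response Left.
Player 2 against M: payoffs 6, 9 → best response Right.
Player 2 against D: payoffs 6, 1 → best response Left.
No profile is a mutual best response for all players.

No pure-strategy Nash equilibrium.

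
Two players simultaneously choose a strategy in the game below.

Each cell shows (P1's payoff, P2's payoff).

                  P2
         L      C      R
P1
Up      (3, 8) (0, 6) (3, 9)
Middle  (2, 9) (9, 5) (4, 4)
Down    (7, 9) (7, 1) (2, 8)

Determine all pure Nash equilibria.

P1 against L: payoffs 3, 2, 7 → best response Down.
P1 against C: payoffs 0, 9, 7 → best response Middle.
P1 against R: payoffs 3, 4, 2 → best response Middle.
P2 against Up: payoffs 8, 6, 9 → best response R.
P2 against Middle: payoffs 9, 5, 4 → best response L.
P2 against Down: payoffs 9, 1, 8 → best response L.
Mutual best responses: (Down, L).

(Down, L)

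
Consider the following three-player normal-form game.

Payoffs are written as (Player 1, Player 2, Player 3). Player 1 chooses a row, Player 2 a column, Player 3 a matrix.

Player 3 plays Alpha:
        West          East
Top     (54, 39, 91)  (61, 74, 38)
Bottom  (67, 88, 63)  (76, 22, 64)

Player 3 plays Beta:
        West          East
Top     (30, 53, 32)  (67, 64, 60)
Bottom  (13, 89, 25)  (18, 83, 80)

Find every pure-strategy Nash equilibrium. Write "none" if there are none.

(Top, East, Beta) and (Bottom, West, Alpha)

Player 1 against (West, Alpha): payoffs 54, 67 → best response Bottom.
Player 1 against (West, Beta): payoffs 30, 13 → best response Top.
Player 1 against (East, Alpha): payoffs 61, 76 → best response Bottom.
Player 1 against (East, Beta): payoffs 67, 18 → best response Top.
Player 2 against (Top, Alpha): payoffs 39, 74 → best response East.
Player 2 against (Top, Beta): payoffs 53, 64 → best response East.
Player 2 against (Bottom, Alpha): payoffs 88, 22 → best response West.
Player 2 against (Bottom, Beta): payoffs 89, 83 → best response West.
Player 3 against (Top, West): payoffs 91, 32 → best response Alpha.
Player 3 against (Top, East): payoffs 38, 60 → best response Beta.
Player 3 against (Bottom, West): payoffs 63, 25 → best response Alpha.
Player 3 against (Bottom, East): payoffs 64, 80 → best response Beta.
Mutual best responses: (Top, East, Beta); (Bottom, West, Alpha).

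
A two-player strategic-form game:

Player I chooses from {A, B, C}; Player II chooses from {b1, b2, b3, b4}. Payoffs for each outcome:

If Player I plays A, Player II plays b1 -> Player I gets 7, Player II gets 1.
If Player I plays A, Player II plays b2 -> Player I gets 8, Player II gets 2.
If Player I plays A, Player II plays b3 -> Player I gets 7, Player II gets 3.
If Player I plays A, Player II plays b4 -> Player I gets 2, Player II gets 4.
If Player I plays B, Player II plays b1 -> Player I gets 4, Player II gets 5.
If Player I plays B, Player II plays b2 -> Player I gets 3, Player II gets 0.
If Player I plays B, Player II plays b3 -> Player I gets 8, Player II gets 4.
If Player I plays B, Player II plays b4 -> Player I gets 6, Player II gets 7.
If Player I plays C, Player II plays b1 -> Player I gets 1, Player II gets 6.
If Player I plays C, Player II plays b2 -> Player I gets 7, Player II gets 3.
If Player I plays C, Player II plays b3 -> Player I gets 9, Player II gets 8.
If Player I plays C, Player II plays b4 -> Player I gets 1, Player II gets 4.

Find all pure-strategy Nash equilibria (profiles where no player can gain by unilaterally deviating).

The pure Nash equilibria are (B, b4), (C, b3).

Check each profile: it is a Nash equilibrium iff no player can strictly gain by switching unilaterally.
(A, b1): Player II can switch to b2 (1 → 2). Not NE.
(A, b2): Player II can switch to b3 (2 → 3). Not NE.
(A, b3): Player I can switch to B (7 → 8). Not NE.
(A, b4): Player I can switch to B (2 → 6). Not NE.
(B, b1): Player I can switch to A (4 → 7). Not NE.
(B, b2): Player I can switch to A (3 → 8). Not NE.
(B, b3): Player I can switch to C (8 → 9). Not NE.
(B, b4): Player I gets 6, best alternative 2; Player II gets 7, best alternative 5. No profitable deviation — NE.
(C, b1): Player I can switch to A (1 → 7). Not NE.
(C, b2): Player I can switch to A (7 → 8). Not NE.
(C, b3): Player I gets 9, best alternative 8; Player II gets 8, best alternative 6. No profitable deviation — NE.
(C, b4): Player I can switch to A (1 → 2). Not NE.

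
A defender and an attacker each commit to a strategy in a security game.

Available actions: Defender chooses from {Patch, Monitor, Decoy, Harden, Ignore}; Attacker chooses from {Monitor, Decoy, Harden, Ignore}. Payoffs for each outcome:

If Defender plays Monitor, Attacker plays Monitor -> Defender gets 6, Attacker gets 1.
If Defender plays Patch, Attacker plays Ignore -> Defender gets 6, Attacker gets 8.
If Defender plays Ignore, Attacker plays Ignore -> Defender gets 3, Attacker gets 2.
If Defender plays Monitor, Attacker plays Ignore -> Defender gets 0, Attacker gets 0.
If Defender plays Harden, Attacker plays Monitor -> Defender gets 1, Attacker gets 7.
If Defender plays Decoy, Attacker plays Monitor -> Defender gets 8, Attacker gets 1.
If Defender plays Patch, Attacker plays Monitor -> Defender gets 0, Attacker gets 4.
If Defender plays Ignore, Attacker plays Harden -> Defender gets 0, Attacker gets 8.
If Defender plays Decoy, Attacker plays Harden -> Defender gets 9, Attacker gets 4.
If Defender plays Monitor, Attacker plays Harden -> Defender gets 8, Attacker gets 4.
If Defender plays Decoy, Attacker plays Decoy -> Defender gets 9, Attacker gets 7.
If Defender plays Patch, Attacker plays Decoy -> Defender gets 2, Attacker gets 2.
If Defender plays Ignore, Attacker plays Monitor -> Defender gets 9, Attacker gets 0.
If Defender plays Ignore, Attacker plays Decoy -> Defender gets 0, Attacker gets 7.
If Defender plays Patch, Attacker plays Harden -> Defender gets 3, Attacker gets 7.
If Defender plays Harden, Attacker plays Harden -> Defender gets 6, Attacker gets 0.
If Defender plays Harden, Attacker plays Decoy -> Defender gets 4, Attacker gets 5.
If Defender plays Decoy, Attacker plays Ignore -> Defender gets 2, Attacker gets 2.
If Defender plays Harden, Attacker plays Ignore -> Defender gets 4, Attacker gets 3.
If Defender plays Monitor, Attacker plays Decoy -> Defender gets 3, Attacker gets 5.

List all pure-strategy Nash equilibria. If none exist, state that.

The pure Nash equilibria are (Patch, Ignore), (Decoy, Decoy).

(Patch, Monitor): Defender can switch to Monitor (0 → 6). Not NE.
(Patch, Decoy): Defender can switch to Monitor (2 → 3). Not NE.
(Patch, Harden): Defender can switch to Monitor (3 → 8). Not NE.
(Patch, Ignore): Defender gets 6, best alternative 4; Attacker gets 8, best alternative 7. No profitable deviation — NE.
(Monitor, Monitor): Defender can switch to Decoy (6 → 8). Not NE.
(Monitor, Decoy): Defender can switch to Decoy (3 → 9). Not NE.
(Monitor, Harden): Defender can switch to Decoy (8 → 9). Not NE.
(Decoy, Decoy): Defender gets 9, best alternative 4; Attacker gets 7, best alternative 4. No profitable deviation — NE.
(The remaining 12 profiles each have a profitable deviation by the same check.)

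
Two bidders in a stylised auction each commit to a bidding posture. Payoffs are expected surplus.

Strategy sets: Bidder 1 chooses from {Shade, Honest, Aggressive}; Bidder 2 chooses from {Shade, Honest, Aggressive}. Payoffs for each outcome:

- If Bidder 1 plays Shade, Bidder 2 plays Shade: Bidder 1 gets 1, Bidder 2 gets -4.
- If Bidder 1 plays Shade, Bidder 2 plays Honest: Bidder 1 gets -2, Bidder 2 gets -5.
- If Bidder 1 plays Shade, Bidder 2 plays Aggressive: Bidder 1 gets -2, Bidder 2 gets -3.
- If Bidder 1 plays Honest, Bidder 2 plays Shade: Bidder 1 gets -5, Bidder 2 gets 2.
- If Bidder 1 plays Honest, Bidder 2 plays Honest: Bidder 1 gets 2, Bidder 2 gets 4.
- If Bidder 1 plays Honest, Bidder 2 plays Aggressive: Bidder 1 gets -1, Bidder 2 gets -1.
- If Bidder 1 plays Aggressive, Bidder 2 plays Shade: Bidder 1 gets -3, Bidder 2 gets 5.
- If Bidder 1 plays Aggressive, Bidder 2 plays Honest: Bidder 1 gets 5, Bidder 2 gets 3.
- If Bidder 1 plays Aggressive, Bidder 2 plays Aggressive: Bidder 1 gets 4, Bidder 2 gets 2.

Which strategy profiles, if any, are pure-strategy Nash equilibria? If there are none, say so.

(Shade, Shade): Bidder 2 can switch to Aggressive (-4 → -3). Not NE.
(Shade, Honest): Bidder 1 can switch to Honest (-2 → 2). Not NE.
(Shade, Aggressive): Bidder 1 can switch to Honest (-2 → -1). Not NE.
(Honest, Shade): Bidder 1 can switch to Shade (-5 → 1). Not NE.
(Honest, Honest): Bidder 1 can switch to Aggressive (2 → 5). Not NE.
(Honest, Aggressive): Bidder 1 can switch to Aggressive (-1 → 4). Not NE.
(The remaining 3 profiles each have a profitable deviation by the same check.)

No pure-strategy Nash equilibrium.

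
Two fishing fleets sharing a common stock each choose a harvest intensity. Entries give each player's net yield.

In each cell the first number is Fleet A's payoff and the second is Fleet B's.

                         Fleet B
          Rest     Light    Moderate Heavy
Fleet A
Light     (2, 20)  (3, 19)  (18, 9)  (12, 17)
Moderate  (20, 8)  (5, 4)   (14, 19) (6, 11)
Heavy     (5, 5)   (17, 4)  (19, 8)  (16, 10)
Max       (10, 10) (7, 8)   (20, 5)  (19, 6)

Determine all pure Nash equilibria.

Fleet A against Rest: payoffs 2, 20, 5, 10 → best response Moderate.
Fleet A against Light: payoffs 3, 5, 17, 7 → best response Heavy.
Fleet A against Moderate: payoffs 18, 14, 19, 20 → best response Max.
Fleet A against Heavy: payoffs 12, 6, 16, 19 → best response Max.
Fleet B against Light: payoffs 20, 19, 9, 17 → best response Rest.
Fleet B against Moderate: payoffs 8, 4, 19, 11 → best response Moderate.
Fleet B against Heavy: payoffs 5, 4, 8, 10 → best response Heavy.
Fleet B against Max: payoffs 10, 8, 5, 6 → best response Rest.
No profile is a mutual best response for all players.

This game has no pure Nash equilibrium.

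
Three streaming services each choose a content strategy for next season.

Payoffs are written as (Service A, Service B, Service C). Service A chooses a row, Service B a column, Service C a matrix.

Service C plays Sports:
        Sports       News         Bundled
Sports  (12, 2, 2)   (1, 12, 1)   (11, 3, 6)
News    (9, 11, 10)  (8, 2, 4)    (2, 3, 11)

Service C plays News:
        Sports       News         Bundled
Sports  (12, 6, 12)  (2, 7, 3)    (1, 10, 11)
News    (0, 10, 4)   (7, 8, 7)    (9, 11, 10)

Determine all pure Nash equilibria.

none

Service A against (Sports, Sports): payoffs 12, 9 → best response Sports.
Service A against (Sports, News): payoffs 12, 0 → best response Sports.
Service A against (News, Sports): payoffs 1, 8 → best response News.
Service A against (News, News): payoffs 2, 7 → best response News.
Service A against (Bundled, Sports): payoffs 11, 2 → best response Sports.
Service A against (Bundled, News): payoffs 1, 9 → best response News.
Service B against (Sports, Sports): payoffs 2, 12, 3 → best response News.
Service B against (Sports, News): payoffs 6, 7, 10 → best response Bundled.
Service B against (News, Sports): payoffs 11, 2, 3 → best response Sports.
Service B against (News, News): payoffs 10, 8, 11 → best response Bundled.
Service C against (Sports, Sports): payoffs 2, 12 → best response News.
Service C against (Sports, News): payoffs 1, 3 → best response News.
Service C against (Sports, Bundled): payoffs 6, 11 → best response News.
Service C against (News, Sports): payoffs 10, 4 → best response Sports.
Service C against (News, News): payoffs 4, 7 → best response News.
Service C against (News, Bundled): payoffs 11, 10 → best response Sports.
No profile is a mutual best response for all players.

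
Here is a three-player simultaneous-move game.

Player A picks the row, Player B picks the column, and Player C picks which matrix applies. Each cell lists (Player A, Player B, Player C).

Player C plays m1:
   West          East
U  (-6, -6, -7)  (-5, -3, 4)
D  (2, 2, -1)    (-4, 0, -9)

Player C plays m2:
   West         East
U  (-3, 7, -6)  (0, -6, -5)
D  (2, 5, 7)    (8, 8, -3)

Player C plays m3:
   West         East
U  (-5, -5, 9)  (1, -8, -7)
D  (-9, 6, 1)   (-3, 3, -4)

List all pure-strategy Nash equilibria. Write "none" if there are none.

(U, West, m3) and (D, East, m2)

Player A against (West, m1): payoffs -6, 2 → best response D.
Player A against (West, m2): payoffs -3, 2 → best response D.
Player A against (West, m3): payoffs -5, -9 → best response U.
Player A against (East, m1): payoffs -5, -4 → best response D.
Player A against (East, m2): payoffs 0, 8 → best response D.
Player A against (East, m3): payoffs 1, -3 → best response U.
Player B against (U, m1): payoffs -6, -3 → best response East.
Player B against (U, m2): payoffs 7, -6 → best response West.
Player B against (U, m3): payoffs -5, -8 → best response West.
Player B against (D, m1): payoffs 2, 0 → best response West.
Player B against (D, m2): payoffs 5, 8 → best response East.
Player B against (D, m3): payoffs 6, 3 → best response West.
Player C against (U, West): payoffs -7, -6, 9 → best response m3.
Player C against (U, East): payoffs 4, -5, -7 → best response m1.
Player C against (D, West): payoffs -1, 7, 1 → best response m2.
Player C against (D, East): payoffs -9, -3, -4 → best response m2.
Mutual best responses: (U, West, m3); (D, East, m2).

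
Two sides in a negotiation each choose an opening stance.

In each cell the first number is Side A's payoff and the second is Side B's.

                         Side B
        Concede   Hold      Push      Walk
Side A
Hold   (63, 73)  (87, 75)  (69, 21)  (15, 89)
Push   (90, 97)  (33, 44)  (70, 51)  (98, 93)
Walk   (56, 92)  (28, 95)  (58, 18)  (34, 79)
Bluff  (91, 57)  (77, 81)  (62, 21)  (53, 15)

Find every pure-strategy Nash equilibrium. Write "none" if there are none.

This game has no pure Nash equilibrium.

Side A against Concede: payoffs 63, 90, 56, 91 → best response Bluff.
Side A against Hold: payoffs 87, 33, 28, 77 → best response Hold.
Side A against Push: payoffs 69, 70, 58, 62 → best response Push.
Side A against Walk: payoffs 15, 98, 34, 53 → best response Push.
Side B against Hold: payoffs 73, 75, 21, 89 → best response Walk.
Side B against Push: payoffs 97, 44, 51, 93 → best response Concede.
Side B against Walk: payoffs 92, 95, 18, 79 → best response Hold.
Side B against Bluff: payoffs 57, 81, 21, 15 → best response Hold.
No profile is a mutual best response for all players.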